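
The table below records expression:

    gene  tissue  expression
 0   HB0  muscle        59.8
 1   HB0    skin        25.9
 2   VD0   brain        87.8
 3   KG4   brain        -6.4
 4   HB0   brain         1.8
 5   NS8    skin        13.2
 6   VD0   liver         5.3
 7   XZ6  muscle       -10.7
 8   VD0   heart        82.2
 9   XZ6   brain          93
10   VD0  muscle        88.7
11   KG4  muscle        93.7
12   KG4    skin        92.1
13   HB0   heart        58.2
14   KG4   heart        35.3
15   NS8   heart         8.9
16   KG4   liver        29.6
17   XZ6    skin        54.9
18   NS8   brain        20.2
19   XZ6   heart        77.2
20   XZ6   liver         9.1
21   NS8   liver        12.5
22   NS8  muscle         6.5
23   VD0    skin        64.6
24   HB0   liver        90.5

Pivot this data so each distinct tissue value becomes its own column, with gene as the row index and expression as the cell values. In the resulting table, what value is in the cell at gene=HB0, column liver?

Wide layout: rows indexed by gene, columns are the 5 distinct tissue values (muscle, skin, brain, liver, heart).
Cell (gene=HB0, tissue=liver) draws from the long row where gene=HB0 and tissue=liver, which has expression=90.5.

90.5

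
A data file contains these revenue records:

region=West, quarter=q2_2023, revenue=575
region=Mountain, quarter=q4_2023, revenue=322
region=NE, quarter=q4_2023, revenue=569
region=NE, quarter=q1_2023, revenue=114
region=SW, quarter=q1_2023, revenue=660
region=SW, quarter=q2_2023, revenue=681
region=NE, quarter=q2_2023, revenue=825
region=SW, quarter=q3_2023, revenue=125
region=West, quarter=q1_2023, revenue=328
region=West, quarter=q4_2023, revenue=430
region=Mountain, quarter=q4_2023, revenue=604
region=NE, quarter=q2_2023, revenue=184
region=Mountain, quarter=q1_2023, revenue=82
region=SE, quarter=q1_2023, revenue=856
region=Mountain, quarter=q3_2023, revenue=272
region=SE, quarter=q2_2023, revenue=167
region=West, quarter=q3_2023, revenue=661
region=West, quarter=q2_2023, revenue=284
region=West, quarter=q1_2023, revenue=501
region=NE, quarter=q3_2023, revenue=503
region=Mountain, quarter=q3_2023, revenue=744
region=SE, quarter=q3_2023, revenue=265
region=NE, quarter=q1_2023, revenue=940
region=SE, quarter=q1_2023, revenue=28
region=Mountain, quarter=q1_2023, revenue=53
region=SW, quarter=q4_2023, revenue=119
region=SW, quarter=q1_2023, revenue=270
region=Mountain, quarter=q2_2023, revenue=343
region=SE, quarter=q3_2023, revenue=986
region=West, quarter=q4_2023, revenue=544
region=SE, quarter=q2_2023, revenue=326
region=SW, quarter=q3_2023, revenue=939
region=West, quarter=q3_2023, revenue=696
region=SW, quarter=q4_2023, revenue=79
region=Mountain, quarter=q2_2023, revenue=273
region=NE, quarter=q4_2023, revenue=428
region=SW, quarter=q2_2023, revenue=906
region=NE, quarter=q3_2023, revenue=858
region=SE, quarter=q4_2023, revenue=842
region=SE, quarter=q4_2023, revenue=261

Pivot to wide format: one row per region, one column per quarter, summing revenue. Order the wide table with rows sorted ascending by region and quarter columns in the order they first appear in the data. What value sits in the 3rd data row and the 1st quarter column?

493

With rows sorted ascending by region, row 3 is region=SE. quarter columns in first-appearance order: q2_2023, q4_2023, q1_2023, q3_2023; column 1 is q2_2023.
Long rows with region=SE, quarter=q2_2023: 167 + 326 = 493.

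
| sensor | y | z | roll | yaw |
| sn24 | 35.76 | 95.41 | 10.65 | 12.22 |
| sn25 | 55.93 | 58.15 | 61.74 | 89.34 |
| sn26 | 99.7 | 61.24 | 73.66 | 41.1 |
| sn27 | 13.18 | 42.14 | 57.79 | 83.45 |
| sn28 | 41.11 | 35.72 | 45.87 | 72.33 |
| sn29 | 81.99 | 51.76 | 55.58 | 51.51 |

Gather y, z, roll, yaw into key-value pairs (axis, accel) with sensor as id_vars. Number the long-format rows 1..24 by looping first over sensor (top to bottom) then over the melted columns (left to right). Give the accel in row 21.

24 rows total (6 × 4). Row 21: index ⌊(21-1)/4⌋ = 5 into sensor → sn29; (21-1) mod 4 = 0 into the melted columns → y.
So row 21 is (sn29, y, 81.99); accel = 81.99.

81.99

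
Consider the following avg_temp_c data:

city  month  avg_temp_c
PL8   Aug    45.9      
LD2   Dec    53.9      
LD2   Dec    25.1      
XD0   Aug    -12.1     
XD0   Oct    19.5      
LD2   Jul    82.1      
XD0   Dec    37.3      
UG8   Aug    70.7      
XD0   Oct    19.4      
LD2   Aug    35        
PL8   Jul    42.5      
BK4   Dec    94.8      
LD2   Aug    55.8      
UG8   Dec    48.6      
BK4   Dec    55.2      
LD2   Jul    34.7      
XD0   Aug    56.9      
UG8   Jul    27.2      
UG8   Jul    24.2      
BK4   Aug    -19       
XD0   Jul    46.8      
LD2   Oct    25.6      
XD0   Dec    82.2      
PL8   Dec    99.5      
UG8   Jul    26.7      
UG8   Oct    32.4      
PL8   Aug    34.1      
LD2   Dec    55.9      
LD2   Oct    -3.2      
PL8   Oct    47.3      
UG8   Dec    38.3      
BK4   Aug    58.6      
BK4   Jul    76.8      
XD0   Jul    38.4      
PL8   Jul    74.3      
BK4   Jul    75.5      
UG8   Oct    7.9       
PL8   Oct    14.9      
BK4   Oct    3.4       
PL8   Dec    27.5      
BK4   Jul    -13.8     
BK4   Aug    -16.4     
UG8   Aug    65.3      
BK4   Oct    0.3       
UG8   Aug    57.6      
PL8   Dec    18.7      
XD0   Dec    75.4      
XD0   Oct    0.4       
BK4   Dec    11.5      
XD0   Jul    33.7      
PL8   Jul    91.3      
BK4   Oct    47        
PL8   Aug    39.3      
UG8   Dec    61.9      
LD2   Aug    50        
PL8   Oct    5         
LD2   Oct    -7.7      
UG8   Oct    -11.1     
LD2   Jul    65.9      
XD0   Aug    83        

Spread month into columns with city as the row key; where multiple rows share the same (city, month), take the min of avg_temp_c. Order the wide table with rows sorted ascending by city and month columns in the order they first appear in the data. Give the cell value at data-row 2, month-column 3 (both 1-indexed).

With rows sorted ascending by city, row 2 is city=LD2. month columns in first-appearance order: Aug, Dec, Oct, Jul; column 3 is Oct.
Long rows with city=LD2, month=Oct: min(25.6, -3.2, -7.7) = -7.7.

-7.7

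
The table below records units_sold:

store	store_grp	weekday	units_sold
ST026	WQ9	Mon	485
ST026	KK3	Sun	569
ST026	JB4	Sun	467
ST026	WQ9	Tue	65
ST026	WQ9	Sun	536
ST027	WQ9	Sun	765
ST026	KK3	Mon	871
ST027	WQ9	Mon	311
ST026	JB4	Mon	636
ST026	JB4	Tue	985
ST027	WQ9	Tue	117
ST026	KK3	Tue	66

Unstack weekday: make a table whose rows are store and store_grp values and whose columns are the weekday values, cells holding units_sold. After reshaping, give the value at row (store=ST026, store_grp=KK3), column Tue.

66

Wide layout: rows indexed by store and store_grp, columns are the 3 distinct weekday values (Mon, Sun, Tue).
Cell (store=ST026, store_grp=KK3, weekday=Tue) draws from the long row where store=ST026, store_grp=KK3 and weekday=Tue, which has units_sold=66.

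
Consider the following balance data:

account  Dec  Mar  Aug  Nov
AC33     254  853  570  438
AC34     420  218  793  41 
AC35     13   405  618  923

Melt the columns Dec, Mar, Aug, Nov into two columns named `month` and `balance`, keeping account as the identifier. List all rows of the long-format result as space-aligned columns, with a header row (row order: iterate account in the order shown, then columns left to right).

Each (account, column) pair becomes one row: 3 × 4 = 12 rows.
For example, (AC33, Dec) → balance=254.

account  month  balance
AC33     Dec    254    
AC33     Mar    853    
AC33     Aug    570    
AC33     Nov    438    
AC34     Dec    420    
AC34     Mar    218    
AC34     Aug    793    
AC34     Nov    41     
AC35     Dec    13     
AC35     Mar    405    
AC35     Aug    618    
AC35     Nov    923    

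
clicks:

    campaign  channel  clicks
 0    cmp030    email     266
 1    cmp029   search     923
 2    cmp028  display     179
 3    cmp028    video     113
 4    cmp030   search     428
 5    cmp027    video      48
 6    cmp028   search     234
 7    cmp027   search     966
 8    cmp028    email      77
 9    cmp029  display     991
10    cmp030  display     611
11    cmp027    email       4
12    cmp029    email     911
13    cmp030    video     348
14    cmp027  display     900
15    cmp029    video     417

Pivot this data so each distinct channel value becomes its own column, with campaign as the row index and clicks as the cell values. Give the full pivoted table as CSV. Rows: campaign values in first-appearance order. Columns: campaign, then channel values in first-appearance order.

campaign,email,search,display,video
cmp030,266,428,611,348
cmp029,911,923,991,417
cmp028,77,234,179,113
cmp027,4,966,900,48

Columns: campaign plus the 4 distinct channel values (email, search, display, video).
For example, row cmp030 column email takes clicks=266 from the long row (cmp030, email).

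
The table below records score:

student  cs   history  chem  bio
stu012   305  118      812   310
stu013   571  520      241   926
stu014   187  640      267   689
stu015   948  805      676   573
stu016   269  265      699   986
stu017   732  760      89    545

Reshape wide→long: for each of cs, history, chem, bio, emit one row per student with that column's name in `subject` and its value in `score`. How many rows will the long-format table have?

24

6 student values × 4 melted columns = 24 rows.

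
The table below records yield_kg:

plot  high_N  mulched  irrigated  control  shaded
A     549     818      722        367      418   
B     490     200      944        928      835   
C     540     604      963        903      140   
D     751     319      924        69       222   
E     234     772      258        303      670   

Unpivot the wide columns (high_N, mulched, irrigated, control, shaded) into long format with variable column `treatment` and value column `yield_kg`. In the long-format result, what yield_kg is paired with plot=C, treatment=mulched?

Unpivoting turns each (plot, wide-column) pair into one long row.
The wide cell at row C, column mulched holds 604, so the long row (C, mulched) has yield_kg=604.

604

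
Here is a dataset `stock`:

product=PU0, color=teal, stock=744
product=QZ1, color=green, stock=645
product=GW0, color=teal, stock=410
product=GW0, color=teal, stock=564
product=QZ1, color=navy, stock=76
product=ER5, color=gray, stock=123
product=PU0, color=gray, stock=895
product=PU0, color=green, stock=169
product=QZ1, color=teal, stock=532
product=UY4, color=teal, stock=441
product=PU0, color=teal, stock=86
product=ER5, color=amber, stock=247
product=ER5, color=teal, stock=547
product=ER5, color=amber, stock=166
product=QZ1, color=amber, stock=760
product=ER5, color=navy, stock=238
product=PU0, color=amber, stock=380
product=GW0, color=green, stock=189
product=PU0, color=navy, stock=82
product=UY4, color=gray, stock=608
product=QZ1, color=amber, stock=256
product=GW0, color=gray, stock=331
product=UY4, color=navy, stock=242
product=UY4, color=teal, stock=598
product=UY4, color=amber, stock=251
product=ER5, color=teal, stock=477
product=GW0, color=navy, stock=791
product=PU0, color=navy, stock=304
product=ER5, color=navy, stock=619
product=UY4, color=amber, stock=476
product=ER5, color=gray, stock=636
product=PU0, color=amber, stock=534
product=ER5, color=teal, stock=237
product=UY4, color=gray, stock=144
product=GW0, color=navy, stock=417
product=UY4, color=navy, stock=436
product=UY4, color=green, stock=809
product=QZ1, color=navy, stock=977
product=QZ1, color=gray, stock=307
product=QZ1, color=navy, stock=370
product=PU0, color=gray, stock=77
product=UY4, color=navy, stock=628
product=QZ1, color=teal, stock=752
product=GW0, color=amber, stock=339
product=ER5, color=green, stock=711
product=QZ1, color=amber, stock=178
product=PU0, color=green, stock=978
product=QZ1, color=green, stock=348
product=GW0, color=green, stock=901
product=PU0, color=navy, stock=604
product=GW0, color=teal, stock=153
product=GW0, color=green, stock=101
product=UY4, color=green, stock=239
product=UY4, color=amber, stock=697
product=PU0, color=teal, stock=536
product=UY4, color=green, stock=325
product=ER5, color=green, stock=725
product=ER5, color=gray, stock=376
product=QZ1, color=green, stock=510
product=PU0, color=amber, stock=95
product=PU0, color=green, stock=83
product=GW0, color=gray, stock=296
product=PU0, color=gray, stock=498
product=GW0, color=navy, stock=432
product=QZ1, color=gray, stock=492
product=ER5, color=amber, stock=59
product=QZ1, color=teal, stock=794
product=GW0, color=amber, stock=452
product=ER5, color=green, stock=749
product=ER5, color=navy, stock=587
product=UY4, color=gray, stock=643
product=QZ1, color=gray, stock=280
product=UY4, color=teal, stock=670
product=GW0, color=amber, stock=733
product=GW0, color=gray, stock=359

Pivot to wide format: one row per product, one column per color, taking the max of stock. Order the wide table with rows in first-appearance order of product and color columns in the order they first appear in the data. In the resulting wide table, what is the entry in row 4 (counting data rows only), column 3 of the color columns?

619

With rows in first-appearance order of product, row 4 is product=ER5. color columns in first-appearance order: teal, green, navy, gray, amber; column 3 is navy.
Long rows with product=ER5, color=navy: max(238, 619, 587) = 619.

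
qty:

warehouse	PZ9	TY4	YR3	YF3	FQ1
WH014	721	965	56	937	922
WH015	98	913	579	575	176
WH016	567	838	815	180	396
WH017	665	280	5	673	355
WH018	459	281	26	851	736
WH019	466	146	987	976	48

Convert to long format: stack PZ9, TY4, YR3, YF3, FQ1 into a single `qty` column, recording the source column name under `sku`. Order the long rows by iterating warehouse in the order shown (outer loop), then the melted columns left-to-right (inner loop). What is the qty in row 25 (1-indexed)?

30 rows total (6 × 5). Row 25: index ⌊(25-1)/5⌋ = 4 into warehouse → WH018; (25-1) mod 5 = 4 into the melted columns → FQ1.
So row 25 is (WH018, FQ1, 736); qty = 736.

736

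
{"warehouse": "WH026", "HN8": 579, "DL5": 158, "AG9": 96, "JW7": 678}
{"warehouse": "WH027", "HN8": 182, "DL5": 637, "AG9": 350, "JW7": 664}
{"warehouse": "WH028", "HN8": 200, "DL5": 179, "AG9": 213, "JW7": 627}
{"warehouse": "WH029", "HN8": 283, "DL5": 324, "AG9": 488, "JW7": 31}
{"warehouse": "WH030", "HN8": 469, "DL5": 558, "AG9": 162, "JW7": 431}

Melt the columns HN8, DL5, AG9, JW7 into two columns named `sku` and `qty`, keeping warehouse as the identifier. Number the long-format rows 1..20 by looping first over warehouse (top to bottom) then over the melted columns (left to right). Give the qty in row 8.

664

20 rows total (5 × 4). Row 8: index ⌊(8-1)/4⌋ = 1 into warehouse → WH027; (8-1) mod 4 = 3 into the melted columns → JW7.
So row 8 is (WH027, JW7, 664); qty = 664.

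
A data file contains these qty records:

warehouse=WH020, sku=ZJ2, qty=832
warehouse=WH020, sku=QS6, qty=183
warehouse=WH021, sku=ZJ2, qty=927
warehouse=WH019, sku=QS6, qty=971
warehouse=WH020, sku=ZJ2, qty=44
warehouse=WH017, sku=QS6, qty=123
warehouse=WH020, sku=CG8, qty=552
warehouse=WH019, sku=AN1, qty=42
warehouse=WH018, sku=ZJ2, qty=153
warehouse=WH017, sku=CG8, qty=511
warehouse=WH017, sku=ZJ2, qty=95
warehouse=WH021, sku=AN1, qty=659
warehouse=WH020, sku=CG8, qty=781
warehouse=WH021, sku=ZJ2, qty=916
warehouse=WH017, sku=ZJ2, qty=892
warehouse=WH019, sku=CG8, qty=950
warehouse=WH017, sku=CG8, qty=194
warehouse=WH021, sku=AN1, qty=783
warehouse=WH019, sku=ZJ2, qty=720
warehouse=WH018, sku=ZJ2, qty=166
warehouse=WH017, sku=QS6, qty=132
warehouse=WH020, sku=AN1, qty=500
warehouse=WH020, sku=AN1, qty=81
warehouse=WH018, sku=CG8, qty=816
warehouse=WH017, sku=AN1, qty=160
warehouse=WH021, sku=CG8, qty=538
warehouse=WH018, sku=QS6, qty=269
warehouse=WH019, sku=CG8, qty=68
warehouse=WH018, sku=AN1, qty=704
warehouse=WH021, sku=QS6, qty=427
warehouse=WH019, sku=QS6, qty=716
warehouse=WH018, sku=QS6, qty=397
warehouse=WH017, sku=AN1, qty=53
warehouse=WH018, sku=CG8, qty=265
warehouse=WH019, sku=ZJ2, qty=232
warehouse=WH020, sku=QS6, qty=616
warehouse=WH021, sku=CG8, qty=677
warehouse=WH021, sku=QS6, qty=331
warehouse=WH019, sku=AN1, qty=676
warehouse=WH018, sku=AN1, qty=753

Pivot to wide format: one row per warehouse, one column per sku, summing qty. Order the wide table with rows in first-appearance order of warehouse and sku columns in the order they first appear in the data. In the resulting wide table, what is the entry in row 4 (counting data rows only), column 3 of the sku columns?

With rows in first-appearance order of warehouse, row 4 is warehouse=WH017. sku columns in first-appearance order: ZJ2, QS6, CG8, AN1; column 3 is CG8.
Long rows with warehouse=WH017, sku=CG8: 511 + 194 = 705.

705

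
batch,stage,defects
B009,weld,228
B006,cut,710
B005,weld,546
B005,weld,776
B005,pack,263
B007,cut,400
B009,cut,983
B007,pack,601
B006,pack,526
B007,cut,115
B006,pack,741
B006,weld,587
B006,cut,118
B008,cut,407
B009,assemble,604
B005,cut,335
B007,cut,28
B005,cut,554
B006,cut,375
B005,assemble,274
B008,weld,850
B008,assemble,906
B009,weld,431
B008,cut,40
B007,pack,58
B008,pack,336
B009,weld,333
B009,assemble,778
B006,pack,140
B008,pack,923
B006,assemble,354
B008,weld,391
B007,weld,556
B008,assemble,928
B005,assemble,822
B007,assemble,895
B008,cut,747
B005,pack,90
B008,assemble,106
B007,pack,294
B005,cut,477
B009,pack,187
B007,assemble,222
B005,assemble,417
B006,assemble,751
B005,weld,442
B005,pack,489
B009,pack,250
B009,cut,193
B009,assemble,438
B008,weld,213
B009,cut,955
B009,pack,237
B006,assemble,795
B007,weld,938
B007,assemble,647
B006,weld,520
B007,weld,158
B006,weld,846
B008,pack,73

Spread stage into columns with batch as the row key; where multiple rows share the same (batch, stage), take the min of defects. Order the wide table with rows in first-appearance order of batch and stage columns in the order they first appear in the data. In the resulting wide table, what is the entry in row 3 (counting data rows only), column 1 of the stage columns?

With rows in first-appearance order of batch, row 3 is batch=B005. stage columns in first-appearance order: weld, cut, pack, assemble; column 1 is weld.
Long rows with batch=B005, stage=weld: min(546, 776, 442) = 442.

442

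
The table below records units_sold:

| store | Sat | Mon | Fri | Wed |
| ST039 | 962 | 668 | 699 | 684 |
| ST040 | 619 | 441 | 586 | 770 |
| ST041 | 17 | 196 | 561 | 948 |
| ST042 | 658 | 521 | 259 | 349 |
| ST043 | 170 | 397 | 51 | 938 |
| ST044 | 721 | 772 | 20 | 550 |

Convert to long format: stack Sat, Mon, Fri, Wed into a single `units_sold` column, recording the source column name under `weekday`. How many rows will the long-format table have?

24

6 store values × 4 melted columns = 24 rows.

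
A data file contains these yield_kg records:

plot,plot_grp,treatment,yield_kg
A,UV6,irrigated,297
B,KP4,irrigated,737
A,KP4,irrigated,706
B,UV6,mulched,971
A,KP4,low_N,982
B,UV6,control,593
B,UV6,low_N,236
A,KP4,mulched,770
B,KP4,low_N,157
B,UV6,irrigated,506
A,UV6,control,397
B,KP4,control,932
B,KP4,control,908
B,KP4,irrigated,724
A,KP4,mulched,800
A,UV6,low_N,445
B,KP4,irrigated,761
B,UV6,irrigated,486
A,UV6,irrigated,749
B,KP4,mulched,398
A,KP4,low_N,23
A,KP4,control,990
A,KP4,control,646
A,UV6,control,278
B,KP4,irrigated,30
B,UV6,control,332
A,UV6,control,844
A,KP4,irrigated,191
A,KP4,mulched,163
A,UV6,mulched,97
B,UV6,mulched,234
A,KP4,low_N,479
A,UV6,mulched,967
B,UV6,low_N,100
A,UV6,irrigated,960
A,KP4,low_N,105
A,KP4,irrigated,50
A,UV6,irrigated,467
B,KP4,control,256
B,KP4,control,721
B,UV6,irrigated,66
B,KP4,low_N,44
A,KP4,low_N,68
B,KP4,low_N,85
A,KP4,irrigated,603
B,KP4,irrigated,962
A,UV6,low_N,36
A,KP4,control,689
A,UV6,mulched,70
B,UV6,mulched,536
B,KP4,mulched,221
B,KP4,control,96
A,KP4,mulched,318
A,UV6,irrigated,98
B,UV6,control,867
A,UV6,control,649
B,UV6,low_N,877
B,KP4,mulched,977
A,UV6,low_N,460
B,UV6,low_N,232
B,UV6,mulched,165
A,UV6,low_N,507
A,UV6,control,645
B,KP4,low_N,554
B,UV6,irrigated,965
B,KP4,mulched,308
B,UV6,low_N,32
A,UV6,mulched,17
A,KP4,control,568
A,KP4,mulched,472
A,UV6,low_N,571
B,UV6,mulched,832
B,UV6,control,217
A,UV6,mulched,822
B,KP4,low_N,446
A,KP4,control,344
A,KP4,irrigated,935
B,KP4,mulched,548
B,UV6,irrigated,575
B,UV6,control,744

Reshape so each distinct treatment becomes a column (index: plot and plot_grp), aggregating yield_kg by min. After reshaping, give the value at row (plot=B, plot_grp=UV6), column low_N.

Rows with plot=B, plot_grp=UV6 and treatment=low_N: yield_kg values are 236, 100, 877, 232, 32.
min(236, 100, 877, 232, 32) = 32.

32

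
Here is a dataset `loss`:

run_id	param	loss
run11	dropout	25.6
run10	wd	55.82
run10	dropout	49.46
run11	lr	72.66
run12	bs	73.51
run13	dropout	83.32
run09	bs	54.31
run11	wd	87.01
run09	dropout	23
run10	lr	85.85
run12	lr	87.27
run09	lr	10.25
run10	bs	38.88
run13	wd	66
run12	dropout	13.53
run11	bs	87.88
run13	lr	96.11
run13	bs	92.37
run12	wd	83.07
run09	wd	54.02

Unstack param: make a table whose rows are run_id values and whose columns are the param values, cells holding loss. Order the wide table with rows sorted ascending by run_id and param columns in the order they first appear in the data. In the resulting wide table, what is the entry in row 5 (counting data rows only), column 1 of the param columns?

83.32

With rows sorted ascending by run_id, row 5 is run_id=run13. param columns in first-appearance order: dropout, wd, lr, bs; column 1 is dropout.
Long rows with run_id=run13, param=dropout: loss = 83.32.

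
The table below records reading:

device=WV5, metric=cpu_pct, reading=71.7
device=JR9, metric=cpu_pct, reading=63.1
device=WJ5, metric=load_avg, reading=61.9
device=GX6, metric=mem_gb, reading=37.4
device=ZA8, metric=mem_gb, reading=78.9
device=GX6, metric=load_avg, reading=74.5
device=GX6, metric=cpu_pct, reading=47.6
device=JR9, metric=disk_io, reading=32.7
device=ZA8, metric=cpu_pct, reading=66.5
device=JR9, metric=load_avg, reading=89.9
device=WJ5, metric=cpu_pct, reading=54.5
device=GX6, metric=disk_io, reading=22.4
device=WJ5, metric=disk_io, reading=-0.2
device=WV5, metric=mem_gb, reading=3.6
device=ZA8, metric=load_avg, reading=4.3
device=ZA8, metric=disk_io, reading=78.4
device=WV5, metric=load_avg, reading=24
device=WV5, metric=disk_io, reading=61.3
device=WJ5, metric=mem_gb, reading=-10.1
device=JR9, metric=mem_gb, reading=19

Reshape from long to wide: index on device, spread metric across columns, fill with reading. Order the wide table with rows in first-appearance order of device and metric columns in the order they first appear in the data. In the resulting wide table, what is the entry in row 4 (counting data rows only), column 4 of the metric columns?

With rows in first-appearance order of device, row 4 is device=GX6. metric columns in first-appearance order: cpu_pct, load_avg, mem_gb, disk_io; column 4 is disk_io.
Long rows with device=GX6, metric=disk_io: reading = 22.4.

22.4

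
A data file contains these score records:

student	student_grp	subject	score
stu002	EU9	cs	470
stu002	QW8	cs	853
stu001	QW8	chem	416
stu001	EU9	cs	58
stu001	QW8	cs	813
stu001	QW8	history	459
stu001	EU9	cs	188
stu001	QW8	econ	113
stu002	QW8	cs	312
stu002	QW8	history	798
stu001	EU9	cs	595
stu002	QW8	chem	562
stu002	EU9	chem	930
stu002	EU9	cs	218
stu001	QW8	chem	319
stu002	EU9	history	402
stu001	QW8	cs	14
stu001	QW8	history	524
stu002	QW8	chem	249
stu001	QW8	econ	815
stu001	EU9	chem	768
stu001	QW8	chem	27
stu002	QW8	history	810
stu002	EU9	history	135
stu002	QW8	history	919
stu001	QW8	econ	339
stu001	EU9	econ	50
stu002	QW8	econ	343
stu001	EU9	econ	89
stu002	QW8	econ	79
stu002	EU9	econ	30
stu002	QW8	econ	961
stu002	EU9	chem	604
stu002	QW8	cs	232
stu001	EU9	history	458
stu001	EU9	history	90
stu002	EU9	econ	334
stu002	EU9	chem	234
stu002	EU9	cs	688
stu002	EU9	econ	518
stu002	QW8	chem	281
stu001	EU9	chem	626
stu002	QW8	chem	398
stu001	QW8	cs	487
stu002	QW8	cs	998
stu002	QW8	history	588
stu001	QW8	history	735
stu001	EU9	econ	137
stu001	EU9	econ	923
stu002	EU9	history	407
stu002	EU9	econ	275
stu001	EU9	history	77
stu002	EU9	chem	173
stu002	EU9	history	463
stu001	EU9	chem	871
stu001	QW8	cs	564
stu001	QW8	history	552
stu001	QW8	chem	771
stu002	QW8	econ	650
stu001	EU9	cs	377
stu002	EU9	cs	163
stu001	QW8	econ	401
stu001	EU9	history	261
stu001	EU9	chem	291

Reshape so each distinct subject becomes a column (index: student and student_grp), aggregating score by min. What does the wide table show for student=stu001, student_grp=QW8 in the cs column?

Rows with student=stu001, student_grp=QW8 and subject=cs: score values are 813, 14, 487, 564.
min(813, 14, 487, 564) = 14.

14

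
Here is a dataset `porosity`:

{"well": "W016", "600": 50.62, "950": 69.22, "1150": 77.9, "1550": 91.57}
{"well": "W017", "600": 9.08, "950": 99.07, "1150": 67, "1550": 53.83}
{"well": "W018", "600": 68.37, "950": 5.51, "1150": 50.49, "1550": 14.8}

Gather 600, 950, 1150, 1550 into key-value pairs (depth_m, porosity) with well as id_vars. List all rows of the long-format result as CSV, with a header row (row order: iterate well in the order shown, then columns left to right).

Each (well, column) pair becomes one row: 3 × 4 = 12 rows.
For example, (W016, 600) → porosity=50.62.

well,depth_m,porosity
W016,600,50.62
W016,950,69.22
W016,1150,77.9
W016,1550,91.57
W017,600,9.08
W017,950,99.07
W017,1150,67
W017,1550,53.83
W018,600,68.37
W018,950,5.51
W018,1150,50.49
W018,1550,14.8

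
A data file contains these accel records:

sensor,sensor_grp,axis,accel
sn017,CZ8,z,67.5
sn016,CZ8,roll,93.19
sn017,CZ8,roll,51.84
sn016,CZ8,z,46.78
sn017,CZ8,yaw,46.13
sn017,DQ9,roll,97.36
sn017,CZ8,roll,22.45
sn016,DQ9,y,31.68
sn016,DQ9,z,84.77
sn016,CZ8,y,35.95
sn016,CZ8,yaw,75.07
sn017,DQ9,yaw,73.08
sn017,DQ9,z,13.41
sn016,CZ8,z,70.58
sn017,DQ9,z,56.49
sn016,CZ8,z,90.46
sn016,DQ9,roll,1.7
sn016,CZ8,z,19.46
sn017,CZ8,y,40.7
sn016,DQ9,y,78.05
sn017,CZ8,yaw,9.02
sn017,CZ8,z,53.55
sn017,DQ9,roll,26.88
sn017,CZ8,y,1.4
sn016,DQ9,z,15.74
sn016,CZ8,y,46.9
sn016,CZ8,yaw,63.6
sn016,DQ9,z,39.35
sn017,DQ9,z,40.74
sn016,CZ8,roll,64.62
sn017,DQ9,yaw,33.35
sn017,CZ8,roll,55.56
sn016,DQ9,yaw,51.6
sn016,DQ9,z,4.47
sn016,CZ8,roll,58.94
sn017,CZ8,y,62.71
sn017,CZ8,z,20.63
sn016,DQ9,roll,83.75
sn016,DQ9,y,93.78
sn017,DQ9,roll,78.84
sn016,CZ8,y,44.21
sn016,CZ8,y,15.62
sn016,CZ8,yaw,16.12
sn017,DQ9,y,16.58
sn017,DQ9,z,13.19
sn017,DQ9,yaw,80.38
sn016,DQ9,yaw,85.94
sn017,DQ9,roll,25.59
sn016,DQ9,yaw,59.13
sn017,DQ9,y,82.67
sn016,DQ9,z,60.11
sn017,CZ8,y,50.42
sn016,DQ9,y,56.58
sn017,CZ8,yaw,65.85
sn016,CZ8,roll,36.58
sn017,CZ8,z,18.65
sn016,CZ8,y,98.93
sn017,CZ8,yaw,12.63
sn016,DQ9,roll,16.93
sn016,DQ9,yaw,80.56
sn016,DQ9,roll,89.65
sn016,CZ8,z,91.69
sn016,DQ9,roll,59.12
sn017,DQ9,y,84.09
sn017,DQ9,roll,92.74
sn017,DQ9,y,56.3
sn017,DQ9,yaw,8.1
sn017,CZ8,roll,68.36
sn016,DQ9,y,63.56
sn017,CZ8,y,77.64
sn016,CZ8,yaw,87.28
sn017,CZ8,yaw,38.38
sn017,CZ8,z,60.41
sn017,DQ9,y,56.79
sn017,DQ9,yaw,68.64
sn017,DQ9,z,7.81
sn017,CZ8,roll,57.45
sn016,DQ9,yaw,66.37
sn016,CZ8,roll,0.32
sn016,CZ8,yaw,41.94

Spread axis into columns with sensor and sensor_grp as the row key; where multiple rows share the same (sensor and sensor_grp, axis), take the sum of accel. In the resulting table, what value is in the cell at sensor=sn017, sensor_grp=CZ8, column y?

232.87

Rows with sensor=sn017, sensor_grp=CZ8 and axis=y: accel values are 40.7, 1.4, 62.71, 50.42, 77.64.
40.7 + 1.4 + 62.71 + 50.42 + 77.64 = 232.87.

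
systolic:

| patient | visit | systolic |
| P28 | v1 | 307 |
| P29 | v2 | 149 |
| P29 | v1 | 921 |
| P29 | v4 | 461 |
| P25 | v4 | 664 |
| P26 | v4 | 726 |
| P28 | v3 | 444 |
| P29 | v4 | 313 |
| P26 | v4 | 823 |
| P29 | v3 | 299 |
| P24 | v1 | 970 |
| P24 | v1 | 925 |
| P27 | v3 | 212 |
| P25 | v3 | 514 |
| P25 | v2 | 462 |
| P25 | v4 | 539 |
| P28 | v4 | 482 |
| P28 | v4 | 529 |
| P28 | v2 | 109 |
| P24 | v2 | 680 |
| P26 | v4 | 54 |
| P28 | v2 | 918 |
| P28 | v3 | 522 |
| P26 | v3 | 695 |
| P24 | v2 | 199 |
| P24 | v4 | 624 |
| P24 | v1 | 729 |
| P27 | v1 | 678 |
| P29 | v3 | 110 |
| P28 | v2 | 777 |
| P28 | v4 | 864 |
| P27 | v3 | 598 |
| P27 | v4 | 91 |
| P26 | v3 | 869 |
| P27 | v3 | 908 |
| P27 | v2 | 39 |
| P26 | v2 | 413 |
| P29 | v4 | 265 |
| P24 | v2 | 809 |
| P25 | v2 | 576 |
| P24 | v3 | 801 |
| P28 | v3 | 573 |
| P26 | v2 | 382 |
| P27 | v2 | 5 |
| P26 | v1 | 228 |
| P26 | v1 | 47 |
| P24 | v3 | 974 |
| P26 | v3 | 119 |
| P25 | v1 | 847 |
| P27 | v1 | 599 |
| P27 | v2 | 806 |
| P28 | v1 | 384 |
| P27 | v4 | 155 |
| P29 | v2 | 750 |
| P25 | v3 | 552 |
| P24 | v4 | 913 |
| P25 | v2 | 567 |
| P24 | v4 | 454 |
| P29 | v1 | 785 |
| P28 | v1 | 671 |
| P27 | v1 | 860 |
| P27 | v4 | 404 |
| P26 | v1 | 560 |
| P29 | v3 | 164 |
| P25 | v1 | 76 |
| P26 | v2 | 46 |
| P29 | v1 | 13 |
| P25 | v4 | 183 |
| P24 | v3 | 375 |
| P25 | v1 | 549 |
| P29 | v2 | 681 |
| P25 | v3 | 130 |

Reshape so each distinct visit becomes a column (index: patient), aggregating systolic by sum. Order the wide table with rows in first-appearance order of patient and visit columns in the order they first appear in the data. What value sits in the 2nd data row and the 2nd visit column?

1580

With rows in first-appearance order of patient, row 2 is patient=P29. visit columns in first-appearance order: v1, v2, v4, v3; column 2 is v2.
Long rows with patient=P29, visit=v2: 149 + 750 + 681 = 1580.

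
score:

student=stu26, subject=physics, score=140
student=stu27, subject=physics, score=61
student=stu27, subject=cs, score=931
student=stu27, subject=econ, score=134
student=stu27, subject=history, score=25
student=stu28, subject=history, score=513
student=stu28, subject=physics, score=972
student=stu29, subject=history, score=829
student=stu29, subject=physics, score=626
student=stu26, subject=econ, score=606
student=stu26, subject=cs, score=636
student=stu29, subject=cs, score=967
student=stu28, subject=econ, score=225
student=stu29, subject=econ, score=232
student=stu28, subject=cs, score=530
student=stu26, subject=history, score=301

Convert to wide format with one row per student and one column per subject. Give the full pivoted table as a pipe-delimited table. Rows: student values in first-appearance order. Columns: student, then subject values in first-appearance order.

Columns: student plus the 4 distinct subject values (physics, cs, econ, history).
For example, row stu26 column physics takes score=140 from the long row (stu26, physics).

| student | physics | cs | econ | history |
| stu26 | 140 | 636 | 606 | 301 |
| stu27 | 61 | 931 | 134 | 25 |
| stu28 | 972 | 530 | 225 | 513 |
| stu29 | 626 | 967 | 232 | 829 |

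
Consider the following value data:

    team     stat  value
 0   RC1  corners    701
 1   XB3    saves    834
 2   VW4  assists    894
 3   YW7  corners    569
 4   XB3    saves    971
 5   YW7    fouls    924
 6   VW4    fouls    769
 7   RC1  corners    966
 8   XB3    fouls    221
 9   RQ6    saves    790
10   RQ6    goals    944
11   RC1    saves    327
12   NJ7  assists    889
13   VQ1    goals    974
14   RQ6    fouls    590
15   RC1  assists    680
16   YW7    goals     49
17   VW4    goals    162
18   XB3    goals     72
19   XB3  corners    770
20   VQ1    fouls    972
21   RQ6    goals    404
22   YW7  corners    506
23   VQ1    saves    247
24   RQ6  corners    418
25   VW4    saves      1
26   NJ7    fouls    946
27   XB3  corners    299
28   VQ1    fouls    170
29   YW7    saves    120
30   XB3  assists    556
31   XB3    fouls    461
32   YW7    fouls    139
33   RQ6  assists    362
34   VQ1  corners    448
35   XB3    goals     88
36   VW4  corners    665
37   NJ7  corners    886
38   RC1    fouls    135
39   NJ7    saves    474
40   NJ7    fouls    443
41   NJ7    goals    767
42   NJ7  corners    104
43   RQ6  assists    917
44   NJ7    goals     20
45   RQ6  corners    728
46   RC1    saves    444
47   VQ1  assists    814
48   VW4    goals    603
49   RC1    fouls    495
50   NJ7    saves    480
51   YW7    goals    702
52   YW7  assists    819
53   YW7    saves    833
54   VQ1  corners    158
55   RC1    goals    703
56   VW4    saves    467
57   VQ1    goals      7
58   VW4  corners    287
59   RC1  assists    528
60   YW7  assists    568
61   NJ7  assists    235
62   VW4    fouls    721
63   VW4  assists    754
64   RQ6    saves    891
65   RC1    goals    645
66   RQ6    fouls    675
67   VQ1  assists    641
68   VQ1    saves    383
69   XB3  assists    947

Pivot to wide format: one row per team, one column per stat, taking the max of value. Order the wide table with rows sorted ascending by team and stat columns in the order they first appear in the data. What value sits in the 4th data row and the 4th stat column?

972

With rows sorted ascending by team, row 4 is team=VQ1. stat columns in first-appearance order: corners, saves, assists, fouls, goals; column 4 is fouls.
Long rows with team=VQ1, stat=fouls: max(972, 170) = 972.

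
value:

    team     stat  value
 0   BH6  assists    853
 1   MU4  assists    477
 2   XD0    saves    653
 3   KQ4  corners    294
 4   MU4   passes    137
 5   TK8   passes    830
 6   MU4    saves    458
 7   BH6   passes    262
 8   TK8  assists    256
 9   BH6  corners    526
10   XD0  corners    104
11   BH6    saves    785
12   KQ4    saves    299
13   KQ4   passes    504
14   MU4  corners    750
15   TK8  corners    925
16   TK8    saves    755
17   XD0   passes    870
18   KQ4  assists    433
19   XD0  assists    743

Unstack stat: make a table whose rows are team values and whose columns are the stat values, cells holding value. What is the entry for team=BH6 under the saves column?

785

Wide layout: rows indexed by team, columns are the 4 distinct stat values (assists, saves, corners, passes).
Cell (team=BH6, stat=saves) draws from the long row where team=BH6 and stat=saves, which has value=785.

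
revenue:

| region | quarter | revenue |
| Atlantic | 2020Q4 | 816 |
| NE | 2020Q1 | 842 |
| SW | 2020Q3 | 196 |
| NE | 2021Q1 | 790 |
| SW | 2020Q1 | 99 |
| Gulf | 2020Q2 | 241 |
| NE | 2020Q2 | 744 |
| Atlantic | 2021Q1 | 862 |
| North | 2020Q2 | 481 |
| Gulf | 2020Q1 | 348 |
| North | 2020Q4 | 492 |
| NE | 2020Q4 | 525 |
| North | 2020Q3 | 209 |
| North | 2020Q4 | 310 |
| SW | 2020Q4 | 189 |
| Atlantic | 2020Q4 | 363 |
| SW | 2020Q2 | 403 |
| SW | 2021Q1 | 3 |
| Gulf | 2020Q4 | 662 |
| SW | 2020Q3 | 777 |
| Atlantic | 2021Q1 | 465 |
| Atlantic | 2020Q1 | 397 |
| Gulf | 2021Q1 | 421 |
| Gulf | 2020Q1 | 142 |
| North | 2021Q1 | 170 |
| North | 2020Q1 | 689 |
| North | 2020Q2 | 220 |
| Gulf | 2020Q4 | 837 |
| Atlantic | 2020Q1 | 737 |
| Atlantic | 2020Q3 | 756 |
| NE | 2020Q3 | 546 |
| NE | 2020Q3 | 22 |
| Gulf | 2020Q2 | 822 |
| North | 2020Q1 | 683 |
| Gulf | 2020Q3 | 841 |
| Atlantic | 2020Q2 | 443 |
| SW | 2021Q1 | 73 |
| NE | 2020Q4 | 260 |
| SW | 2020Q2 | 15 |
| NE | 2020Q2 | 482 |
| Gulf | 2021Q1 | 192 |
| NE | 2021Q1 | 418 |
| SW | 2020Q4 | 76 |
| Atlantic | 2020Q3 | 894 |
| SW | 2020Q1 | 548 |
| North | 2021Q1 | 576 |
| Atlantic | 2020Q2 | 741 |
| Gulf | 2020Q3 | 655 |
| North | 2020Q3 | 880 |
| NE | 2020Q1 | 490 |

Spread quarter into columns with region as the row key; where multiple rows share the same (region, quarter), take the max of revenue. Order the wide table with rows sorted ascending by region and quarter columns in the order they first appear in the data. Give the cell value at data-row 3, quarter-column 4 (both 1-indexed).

790

With rows sorted ascending by region, row 3 is region=NE. quarter columns in first-appearance order: 2020Q4, 2020Q1, 2020Q3, 2021Q1, 2020Q2; column 4 is 2021Q1.
Long rows with region=NE, quarter=2021Q1: max(790, 418) = 790.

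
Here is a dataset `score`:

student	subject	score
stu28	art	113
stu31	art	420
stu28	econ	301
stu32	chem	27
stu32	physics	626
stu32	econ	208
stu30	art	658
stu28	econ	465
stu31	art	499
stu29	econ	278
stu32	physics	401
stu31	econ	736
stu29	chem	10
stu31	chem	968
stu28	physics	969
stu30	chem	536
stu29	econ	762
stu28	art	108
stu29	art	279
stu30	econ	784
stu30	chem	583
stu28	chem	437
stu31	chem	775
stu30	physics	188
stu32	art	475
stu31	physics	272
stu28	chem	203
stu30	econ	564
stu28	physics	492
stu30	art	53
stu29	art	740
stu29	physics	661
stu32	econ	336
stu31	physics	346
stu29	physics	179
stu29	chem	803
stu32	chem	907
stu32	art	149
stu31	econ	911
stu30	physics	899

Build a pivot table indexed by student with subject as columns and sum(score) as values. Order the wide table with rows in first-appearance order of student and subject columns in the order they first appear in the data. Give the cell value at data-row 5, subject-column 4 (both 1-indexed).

With rows in first-appearance order of student, row 5 is student=stu29. subject columns in first-appearance order: art, econ, chem, physics; column 4 is physics.
Long rows with student=stu29, subject=physics: 661 + 179 = 840.

840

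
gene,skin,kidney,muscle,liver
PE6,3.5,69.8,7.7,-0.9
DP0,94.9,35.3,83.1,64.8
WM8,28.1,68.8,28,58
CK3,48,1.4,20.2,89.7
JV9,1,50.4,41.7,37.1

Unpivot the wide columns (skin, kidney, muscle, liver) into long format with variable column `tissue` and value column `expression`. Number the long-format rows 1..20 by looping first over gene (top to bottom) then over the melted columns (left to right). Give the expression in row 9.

20 rows total (5 × 4). Row 9: index ⌊(9-1)/4⌋ = 2 into gene → WM8; (9-1) mod 4 = 0 into the melted columns → skin.
So row 9 is (WM8, skin, 28.1); expression = 28.1.

28.1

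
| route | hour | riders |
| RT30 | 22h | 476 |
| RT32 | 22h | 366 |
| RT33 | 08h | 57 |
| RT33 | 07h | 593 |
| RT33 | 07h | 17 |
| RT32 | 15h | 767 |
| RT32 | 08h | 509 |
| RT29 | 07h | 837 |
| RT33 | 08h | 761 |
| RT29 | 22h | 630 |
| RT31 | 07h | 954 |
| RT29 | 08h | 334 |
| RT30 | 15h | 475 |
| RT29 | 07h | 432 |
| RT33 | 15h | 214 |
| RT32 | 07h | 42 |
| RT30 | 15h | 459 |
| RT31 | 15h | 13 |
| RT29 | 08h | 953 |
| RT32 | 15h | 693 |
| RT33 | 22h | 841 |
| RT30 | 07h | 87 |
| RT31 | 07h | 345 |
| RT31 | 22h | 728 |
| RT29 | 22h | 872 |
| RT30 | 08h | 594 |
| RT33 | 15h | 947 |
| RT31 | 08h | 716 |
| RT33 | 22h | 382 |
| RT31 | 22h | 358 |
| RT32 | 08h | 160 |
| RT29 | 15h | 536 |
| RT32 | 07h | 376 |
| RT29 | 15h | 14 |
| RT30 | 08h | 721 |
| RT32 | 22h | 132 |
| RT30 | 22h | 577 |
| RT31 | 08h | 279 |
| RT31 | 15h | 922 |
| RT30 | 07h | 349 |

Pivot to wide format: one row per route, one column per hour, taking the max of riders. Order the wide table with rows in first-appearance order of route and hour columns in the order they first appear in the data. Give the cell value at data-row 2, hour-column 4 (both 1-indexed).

With rows in first-appearance order of route, row 2 is route=RT32. hour columns in first-appearance order: 22h, 08h, 07h, 15h; column 4 is 15h.
Long rows with route=RT32, hour=15h: max(767, 693) = 767.

767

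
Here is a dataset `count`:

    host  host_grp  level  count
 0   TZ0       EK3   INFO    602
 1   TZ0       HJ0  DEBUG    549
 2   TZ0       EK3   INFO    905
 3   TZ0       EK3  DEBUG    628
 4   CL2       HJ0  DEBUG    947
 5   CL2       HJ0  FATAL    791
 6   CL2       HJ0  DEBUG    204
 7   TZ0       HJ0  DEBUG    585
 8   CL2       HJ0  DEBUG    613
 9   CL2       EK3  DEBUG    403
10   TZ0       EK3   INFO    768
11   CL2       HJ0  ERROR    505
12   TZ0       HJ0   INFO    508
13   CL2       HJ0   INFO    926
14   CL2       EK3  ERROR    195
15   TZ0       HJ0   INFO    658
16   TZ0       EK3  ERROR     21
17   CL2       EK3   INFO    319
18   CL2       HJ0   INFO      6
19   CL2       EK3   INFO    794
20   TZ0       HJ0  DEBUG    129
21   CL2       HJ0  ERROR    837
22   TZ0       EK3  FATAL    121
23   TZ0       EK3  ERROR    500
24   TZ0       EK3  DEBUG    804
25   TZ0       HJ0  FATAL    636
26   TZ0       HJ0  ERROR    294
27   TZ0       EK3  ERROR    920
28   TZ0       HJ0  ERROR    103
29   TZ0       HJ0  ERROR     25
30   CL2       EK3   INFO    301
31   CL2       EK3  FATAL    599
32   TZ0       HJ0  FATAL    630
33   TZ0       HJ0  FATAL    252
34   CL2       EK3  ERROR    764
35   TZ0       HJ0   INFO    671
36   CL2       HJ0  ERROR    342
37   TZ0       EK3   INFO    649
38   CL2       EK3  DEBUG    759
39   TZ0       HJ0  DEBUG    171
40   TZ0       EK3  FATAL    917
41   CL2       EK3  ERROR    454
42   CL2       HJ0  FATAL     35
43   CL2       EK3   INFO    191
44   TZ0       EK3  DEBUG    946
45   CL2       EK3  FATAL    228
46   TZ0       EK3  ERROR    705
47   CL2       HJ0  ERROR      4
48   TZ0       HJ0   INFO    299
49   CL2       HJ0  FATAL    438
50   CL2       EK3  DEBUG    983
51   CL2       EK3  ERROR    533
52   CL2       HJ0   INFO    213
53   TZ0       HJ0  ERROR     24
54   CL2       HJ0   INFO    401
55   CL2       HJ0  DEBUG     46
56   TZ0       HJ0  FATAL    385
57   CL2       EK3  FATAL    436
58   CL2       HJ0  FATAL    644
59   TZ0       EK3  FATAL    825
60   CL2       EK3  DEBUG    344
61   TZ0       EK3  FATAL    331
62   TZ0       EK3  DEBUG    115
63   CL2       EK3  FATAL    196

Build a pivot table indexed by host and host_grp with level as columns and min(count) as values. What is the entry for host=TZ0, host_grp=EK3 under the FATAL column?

Rows with host=TZ0, host_grp=EK3 and level=FATAL: count values are 121, 917, 825, 331.
min(121, 917, 825, 331) = 121.

121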